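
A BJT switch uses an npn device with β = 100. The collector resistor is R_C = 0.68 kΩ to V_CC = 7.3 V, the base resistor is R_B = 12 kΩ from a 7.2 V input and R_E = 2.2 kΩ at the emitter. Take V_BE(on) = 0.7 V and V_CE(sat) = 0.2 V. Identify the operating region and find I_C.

Assume active: I_B = (7.2 − 0.7)/(12 + 101×2.2) = 0.0278 mA, I_C = β·I_B = 2.78 mA.
Then V_CE = 7.3 − 2.78×0.68 − 2.8×2.2 = -0.754 V < 0.2 V — the active assumption fails.
Re-solve with V_CE = 0.2 V. KCL at the emitter: V_E/R_E = (V_BB−0.7−V_E)/R_B + (V_CC−0.2−V_E)/R_C, giving V_E = 5.47 V.
I_C = (V_CC − 0.2 − V_E)/R_C = (7.1 − 5.47)/0.68 = 2.4 mA.
Check: I_B = (6.5 − 5.47)/12 = 0.086 mA, and β·I_B = 8.6 mA > I_C, confirming saturation.

saturation; I_C ≈ 2.4 mA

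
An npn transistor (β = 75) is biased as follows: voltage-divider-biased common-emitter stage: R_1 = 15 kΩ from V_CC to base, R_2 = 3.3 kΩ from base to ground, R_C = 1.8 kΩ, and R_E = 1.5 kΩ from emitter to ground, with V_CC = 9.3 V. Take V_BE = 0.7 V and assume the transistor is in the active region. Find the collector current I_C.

I_C ≈ 0.63 mA

Thevenize the base divider: V_Th = V_CC·R_2/(R_1+R_2) = 9.3×3.3/18.3 = 1.68 V, R_Th = R_1‖R_2 = 2.7 kΩ.
Base-emitter loop: V_Th = I_B·R_Th + V_BE + (β+1)I_B·R_E, so I_B = (1.68 − 0.7) / (2.7 + 76×1.5) = 0.00837 mA.
I_C = β·I_B = 75×0.00837 = 0.628 mA, and I_E = (β+1)I_B = 0.636 mA.
V_CE = V_CC − I_C·R_C − I_E·R_E = 9.3 − 0.628×1.8 − 0.636×1.5 = 7.22 V.
V_CE = 7.22 V > 0.2 V confirms active-region operation.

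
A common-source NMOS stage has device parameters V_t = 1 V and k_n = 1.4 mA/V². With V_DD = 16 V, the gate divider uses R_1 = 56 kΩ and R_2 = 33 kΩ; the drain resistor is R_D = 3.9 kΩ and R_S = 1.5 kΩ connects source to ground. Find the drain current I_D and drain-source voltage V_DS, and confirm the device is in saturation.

I_D ≈ 2.1 mA, V_DS ≈ 4.5 V

V_G = V_DD·R_2/(R_1+R_2) = 16×33/89 = 5.93 V.
Assume saturation: I_D = (k_n/2)(V_GS − V_t)² with V_GS = V_G − I_D·R_S = 5.93 − 1.5·I_D.
Substituting gives 1.57·I_D² − 11.4·I_D + 17 = 0, with roots I_D = 2.13 or 5.09 mA.
The root I_D = 5.09 mA gives V_GS = -1.7 V ≤ V_t, so take I_D = 2.13 mA.
Then V_GS = 2.74 V and V_DS = V_DD − I_D(R_D+R_S) = 16 − 2.13×5.4 = 4.52 V.
Saturation requires V_DS ≥ V_GS − V_t = 1.74 V; 4.52 ≥ 1.74 ✓.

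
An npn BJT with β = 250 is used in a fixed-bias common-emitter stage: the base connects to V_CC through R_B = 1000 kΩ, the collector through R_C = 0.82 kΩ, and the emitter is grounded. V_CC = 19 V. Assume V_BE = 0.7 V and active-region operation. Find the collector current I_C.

I_C ≈ 4.6 mA

Base loop: V_CC = I_B·R_B + V_BE, so I_B = (19 − 0.7)/1000 kΩ = 0.0183 mA.
In the active region I_C = β·I_B = 250 × 0.0183 = 4.58 mA.
Collector loop: V_CE = V_CC − I_C·R_C = 19 − 4.58×0.82 = 15.2 V.
Since V_CE = 15.2 V > V_CE(sat) ≈ 0.2 V, the transistor is in the active region as assumed.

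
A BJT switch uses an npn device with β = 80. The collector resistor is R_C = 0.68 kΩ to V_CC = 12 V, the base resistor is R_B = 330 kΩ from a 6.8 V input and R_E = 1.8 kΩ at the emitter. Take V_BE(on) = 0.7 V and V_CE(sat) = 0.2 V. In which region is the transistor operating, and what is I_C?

active; I_C ≈ 1 mA

Assume active. Base-emitter loop: I_B = (V_BB − V_BE)/(R_B + (β+1)R_E) = (6.8 − 0.7)/(330 + 81×1.8) = 0.0128 mA.
I_C = β·I_B = 80×0.0128 = 1.03 mA.
V_CE = V_CC − I_C·R_C − I_E·R_E = 12 − 1.03×0.68 − 1.04×1.8 = 9.43 V > V_CE(sat), so the active-region assumption holds.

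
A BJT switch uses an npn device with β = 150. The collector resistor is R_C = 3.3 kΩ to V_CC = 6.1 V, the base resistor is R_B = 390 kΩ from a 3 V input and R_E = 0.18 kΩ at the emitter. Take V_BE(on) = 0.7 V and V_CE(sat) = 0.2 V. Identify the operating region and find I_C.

active; I_C ≈ 0.83 mA

Assume active. Base-emitter loop: I_B = (V_BB − V_BE)/(R_B + (β+1)R_E) = (3 − 0.7)/(390 + 151×0.18) = 0.00551 mA.
I_C = β·I_B = 150×0.00551 = 0.827 mA.
V_CE = V_CC − I_C·R_C − I_E·R_E = 6.1 − 0.827×3.3 − 0.832×0.18 = 3.22 V > V_CE(sat), so the active-region assumption holds.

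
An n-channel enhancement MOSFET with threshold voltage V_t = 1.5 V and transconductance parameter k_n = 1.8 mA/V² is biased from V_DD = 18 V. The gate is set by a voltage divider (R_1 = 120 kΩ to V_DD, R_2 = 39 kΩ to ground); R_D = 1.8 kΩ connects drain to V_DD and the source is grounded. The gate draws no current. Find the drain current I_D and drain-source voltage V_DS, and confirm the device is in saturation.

I_D ≈ 7.6 mA, V_DS ≈ 4.2 V

V_G = V_DD·R_2/(R_1+R_2) = 18×39/159 = 4.42 V. With the source grounded, V_GS = V_G = 4.42 V.
Assume saturation: I_D = (k_n/2)(V_GS − V_t)² = (1.8/2)×(4.42 − 1.5)² = 0.9×2.92² = 7.65 mA.
V_DS = V_DD − I_D·R_D = 18 − 7.65×1.8 = 4.23 V.
Saturation requires V_DS ≥ V_GS − V_t = 2.92 V; 4.23 ≥ 2.92 ✓.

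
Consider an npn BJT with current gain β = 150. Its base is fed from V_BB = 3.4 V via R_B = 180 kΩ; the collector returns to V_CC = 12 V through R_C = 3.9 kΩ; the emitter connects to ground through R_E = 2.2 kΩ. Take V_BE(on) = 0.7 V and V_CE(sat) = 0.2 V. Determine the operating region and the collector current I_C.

Assume active. Base-emitter loop: I_B = (V_BB − V_BE)/(R_B + (β+1)R_E) = (3.4 − 0.7)/(180 + 151×2.2) = 0.00527 mA.
I_C = β·I_B = 150×0.00527 = 0.791 mA.
V_CE = V_CC − I_C·R_C − I_E·R_E = 12 − 0.791×3.9 − 0.796×2.2 = 7.17 V > V_CE(sat), so the active-region assumption holds.

active; I_C ≈ 0.79 mA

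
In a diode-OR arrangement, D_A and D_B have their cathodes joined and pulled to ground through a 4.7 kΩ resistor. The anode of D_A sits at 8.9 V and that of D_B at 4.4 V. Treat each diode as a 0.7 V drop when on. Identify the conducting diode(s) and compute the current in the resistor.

Assume both conduct. Then node N would need to be at both 8.9−0.7 = 8.2 V and 4.4−0.7 = 3.7 V, which is impossible.
Assume only D_A conducts: V_N = 8.9 − 0.7 = 8.2 V, so I_R = 8.2/4.7 = 1.74 mA.
Check D_B: its anode-to-cathode voltage is 4.4 − 8.2 = -3.8 V < 0.7 V, so it is off. The assumption is consistent.

Only D_A conducts; I_R ≈ 1.7 mA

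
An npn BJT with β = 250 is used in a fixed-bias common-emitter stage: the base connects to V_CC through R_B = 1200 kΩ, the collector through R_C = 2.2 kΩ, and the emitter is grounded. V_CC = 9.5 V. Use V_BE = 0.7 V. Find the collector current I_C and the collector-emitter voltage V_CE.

I_C ≈ 1.8 mA, V_CE ≈ 5.5 V

Base loop: V_CC = I_B·R_B + V_BE, so I_B = (9.5 − 0.7)/1200 kΩ = 0.00733 mA.
In the active region I_C = β·I_B = 250 × 0.00733 = 1.83 mA.
Collector loop: V_CE = V_CC − I_C·R_C = 9.5 − 1.83×2.2 = 5.47 V.
Since V_CE = 5.47 V > V_CE(sat) ≈ 0.2 V, the transistor is in the active region as assumed.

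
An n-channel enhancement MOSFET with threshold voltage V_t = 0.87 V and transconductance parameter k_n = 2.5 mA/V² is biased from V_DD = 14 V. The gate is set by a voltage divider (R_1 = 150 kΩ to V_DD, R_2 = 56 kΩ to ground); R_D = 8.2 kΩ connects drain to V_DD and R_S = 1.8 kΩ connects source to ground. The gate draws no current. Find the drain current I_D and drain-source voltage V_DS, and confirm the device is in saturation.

I_D ≈ 1.1 mA, V_DS ≈ 2.9 V

V_G = V_DD·R_2/(R_1+R_2) = 14×56/206 = 3.81 V.
Assume saturation: I_D = (k_n/2)(V_GS − V_t)² with V_GS = V_G − I_D·R_S = 3.81 − 1.8·I_D.
Substituting gives 4.05·I_D² − 14.2·I_D + 10.8 = 0, with roots I_D = 1.11 or 2.4 mA.
The root I_D = 2.4 mA gives V_GS = -0.516 V ≤ V_t, so take I_D = 1.11 mA.
Then V_GS = 1.81 V and V_DS = V_DD − I_D(R_D+R_S) = 14 − 1.11×10 = 2.92 V.
Saturation requires V_DS ≥ V_GS − V_t = 0.941 V; 2.92 ≥ 0.941 ✓.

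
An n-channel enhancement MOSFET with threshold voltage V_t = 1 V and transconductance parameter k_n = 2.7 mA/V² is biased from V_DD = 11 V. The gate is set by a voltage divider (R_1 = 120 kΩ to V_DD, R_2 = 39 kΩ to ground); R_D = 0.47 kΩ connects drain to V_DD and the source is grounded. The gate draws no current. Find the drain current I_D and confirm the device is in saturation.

V_G = V_DD·R_2/(R_1+R_2) = 11×39/159 = 2.7 V. With the source grounded, V_GS = V_G = 2.7 V.
Assume saturation: I_D = (k_n/2)(V_GS − V_t)² = (2.7/2)×(2.7 − 1)² = 1.35×1.7² = 3.89 mA.
V_DS = V_DD − I_D·R_D = 11 − 3.89×0.47 = 9.17 V.
Saturation requires V_DS ≥ V_GS − V_t = 1.7 V; 9.17 ≥ 1.7 ✓.

I_D ≈ 3.9 mA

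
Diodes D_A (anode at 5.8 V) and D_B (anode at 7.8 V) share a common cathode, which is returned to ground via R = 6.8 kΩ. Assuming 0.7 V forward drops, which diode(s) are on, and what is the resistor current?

Assume both conduct. Then node N would need to be at both 5.8−0.7 = 5.1 V and 7.8−0.7 = 7.1 V, which is impossible.
Assume only D_B conducts: V_N = 7.8 − 0.7 = 7.1 V, so I_R = 7.1/6.8 = 1.04 mA.
Check D_A: its anode-to-cathode voltage is 5.8 − 7.1 = -1.3 V < 0.7 V, so it is off. The assumption is consistent.

Only D_B conducts; I_R ≈ 1 mA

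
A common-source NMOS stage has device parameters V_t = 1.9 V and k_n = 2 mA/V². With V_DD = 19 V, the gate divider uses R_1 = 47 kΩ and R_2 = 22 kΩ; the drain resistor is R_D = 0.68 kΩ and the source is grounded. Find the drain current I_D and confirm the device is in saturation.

V_G = V_DD·R_2/(R_1+R_2) = 19×22/69 = 6.06 V. With the source grounded, V_GS = V_G = 6.06 V.
Assume saturation: I_D = (k_n/2)(V_GS − V_t)² = (2/2)×(6.06 − 1.9)² = 1×4.16² = 17.3 mA.
V_DS = V_DD − I_D·R_D = 19 − 17.3×0.68 = 7.24 V.
Saturation requires V_DS ≥ V_GS − V_t = 4.16 V; 7.24 ≥ 4.16 ✓.

I_D ≈ 17 mA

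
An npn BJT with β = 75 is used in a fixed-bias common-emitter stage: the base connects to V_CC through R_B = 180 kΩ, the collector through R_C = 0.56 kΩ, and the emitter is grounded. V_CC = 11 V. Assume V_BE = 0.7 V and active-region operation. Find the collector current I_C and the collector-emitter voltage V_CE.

I_C ≈ 4.3 mA, V_CE ≈ 8.6 V

Base loop: V_CC = I_B·R_B + V_BE, so I_B = (11 − 0.7)/180 kΩ = 0.0572 mA.
In the active region I_C = β·I_B = 75 × 0.0572 = 4.29 mA.
Collector loop: V_CE = V_CC − I_C·R_C = 11 − 4.29×0.56 = 8.6 V.
Since V_CE = 8.6 V > V_CE(sat) ≈ 0.2 V, the transistor is in the active region as assumed.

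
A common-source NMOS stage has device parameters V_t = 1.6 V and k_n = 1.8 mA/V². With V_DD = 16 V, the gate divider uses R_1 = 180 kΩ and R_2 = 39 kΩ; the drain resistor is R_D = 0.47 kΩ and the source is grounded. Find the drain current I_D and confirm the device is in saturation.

I_D ≈ 1.4 mA

V_G = V_DD·R_2/(R_1+R_2) = 16×39/219 = 2.85 V. With the source grounded, V_GS = V_G = 2.85 V.
Assume saturation: I_D = (k_n/2)(V_GS − V_t)² = (1.8/2)×(2.85 − 1.6)² = 0.9×1.25² = 1.4 mA.
V_DS = V_DD − I_D·R_D = 16 − 1.4×0.47 = 15.3 V.
Saturation requires V_DS ≥ V_GS − V_t = 1.25 V; 15.3 ≥ 1.25 ✓.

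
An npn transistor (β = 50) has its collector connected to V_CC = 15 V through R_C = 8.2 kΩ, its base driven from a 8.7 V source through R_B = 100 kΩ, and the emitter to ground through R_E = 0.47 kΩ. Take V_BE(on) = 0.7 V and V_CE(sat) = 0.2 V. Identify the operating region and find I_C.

Assume active: I_B = (8.7 − 0.7)/(100 + 51×0.47) = 0.0645 mA, I_C = β·I_B = 3.23 mA.
Then V_CE = 15 − 3.23×8.2 − 3.29×0.47 = -13 V < 0.2 V — the active assumption fails.
Re-solve with V_CE = 0.2 V. KCL at the emitter: V_E/R_E = (V_BB−0.7−V_E)/R_B + (V_CC−0.2−V_E)/R_C, giving V_E = 0.834 V.
I_C = (V_CC − 0.2 − V_E)/R_C = (14.8 − 0.834)/8.2 = 1.7 mA.
Check: I_B = (8 − 0.834)/100 = 0.0717 mA, and β·I_B = 3.58 mA > I_C, confirming saturation.

saturation; I_C ≈ 1.7 mA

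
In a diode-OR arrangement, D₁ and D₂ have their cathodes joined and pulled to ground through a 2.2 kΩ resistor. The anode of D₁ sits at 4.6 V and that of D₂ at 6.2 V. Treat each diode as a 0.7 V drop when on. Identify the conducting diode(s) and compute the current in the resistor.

Assume both conduct. Then node N would need to be at both 4.6−0.7 = 3.9 V and 6.2−0.7 = 5.5 V, which is impossible.
Assume only D₂ conducts: V_N = 6.2 − 0.7 = 5.5 V, so I_R = 5.5/2.2 = 2.5 mA.
Check D₁: its anode-to-cathode voltage is 4.6 − 5.5 = -0.9 V < 0.7 V, so it is off. The assumption is consistent.

Only D₂ conducts; I_R ≈ 2.5 mA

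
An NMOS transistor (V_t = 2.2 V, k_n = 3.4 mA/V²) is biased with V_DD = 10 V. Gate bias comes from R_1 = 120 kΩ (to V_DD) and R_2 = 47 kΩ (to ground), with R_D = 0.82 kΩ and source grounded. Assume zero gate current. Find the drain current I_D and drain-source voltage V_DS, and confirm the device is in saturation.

I_D ≈ 0.64 mA, V_DS ≈ 9.5 V

V_G = V_DD·R_2/(R_1+R_2) = 10×47/167 = 2.81 V. With the source grounded, V_GS = V_G = 2.81 V.
Assume saturation: I_D = (k_n/2)(V_GS − V_t)² = (3.4/2)×(2.81 − 2.2)² = 1.7×0.614² = 0.642 mA.
V_DS = V_DD − I_D·R_D = 10 − 0.642×0.82 = 9.47 V.
Saturation requires V_DS ≥ V_GS − V_t = 0.614 V; 9.47 ≥ 0.614 ✓.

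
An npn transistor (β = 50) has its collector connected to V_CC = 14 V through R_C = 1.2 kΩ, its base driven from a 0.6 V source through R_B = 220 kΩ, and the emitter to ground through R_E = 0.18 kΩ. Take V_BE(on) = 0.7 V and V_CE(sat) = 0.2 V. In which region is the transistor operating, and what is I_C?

V_BB = 0.6 V ≤ V_BE(on) = 0.7 V, so the base-emitter junction is not forward biased.
The transistor is in cutoff: I_B = I_C = 0.

cutoff; I_C ≈ 0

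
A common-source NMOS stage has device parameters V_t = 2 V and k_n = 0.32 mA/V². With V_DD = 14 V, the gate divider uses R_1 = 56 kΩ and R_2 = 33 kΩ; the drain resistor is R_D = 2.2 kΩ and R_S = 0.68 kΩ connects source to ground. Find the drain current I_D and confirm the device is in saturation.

V_G = V_DD·R_2/(R_1+R_2) = 14×33/89 = 5.19 V.
Assume saturation: I_D = (k_n/2)(V_GS − V_t)² with V_GS = V_G − I_D·R_S = 5.19 − 0.68·I_D.
Substituting gives 0.074·I_D² − 1.69·I_D + 1.63 = 0, with roots I_D = 1.01 or 21.9 mA.
The root I_D = 21.9 mA gives V_GS = -9.7 V ≤ V_t, so take I_D = 1.01 mA.
Then V_GS = 4.51 V and V_DS = V_DD − I_D(R_D+R_S) = 14 − 1.01×2.88 = 11.1 V.
Saturation requires V_DS ≥ V_GS − V_t = 2.51 V; 11.1 ≥ 2.51 ✓.

I_D ≈ 1 mA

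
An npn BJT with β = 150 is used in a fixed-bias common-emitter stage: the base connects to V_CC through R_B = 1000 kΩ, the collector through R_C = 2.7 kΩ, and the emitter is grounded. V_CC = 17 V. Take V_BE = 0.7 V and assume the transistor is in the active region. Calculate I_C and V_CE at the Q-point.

Base loop: V_CC = I_B·R_B + V_BE, so I_B = (17 − 0.7)/1000 kΩ = 0.0163 mA.
In the active region I_C = β·I_B = 150 × 0.0163 = 2.45 mA.
Collector loop: V_CE = V_CC − I_C·R_C = 17 − 2.45×2.7 = 10.4 V.
Since V_CE = 10.4 V > V_CE(sat) ≈ 0.2 V, the transistor is in the active region as assumed.

I_C ≈ 2.4 mA, V_CE ≈ 10 V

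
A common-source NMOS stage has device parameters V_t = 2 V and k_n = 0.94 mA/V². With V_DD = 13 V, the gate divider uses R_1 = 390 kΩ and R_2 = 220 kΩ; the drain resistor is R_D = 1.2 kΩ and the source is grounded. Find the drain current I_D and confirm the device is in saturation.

V_G = V_DD·R_2/(R_1+R_2) = 13×220/610 = 4.69 V. With the source grounded, V_GS = V_G = 4.69 V.
Assume saturation: I_D = (k_n/2)(V_GS − V_t)² = (0.94/2)×(4.69 − 2)² = 0.47×2.69² = 3.4 mA.
V_DS = V_DD − I_D·R_D = 13 − 3.4×1.2 = 8.92 V.
Saturation requires V_DS ≥ V_GS − V_t = 2.69 V; 8.92 ≥ 2.69 ✓.

I_D ≈ 3.4 mA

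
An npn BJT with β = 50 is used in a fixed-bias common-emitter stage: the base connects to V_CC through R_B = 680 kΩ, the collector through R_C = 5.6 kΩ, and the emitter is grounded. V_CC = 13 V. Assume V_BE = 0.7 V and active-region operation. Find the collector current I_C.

I_C ≈ 0.9 mA

Base loop: V_CC = I_B·R_B + V_BE, so I_B = (13 − 0.7)/680 kΩ = 0.0181 mA.
In the active region I_C = β·I_B = 50 × 0.0181 = 0.904 mA.
Collector loop: V_CE = V_CC − I_C·R_C = 13 − 0.904×5.6 = 7.94 V.
Since V_CE = 7.94 V > V_CE(sat) ≈ 0.2 V, the transistor is in the active region as assumed.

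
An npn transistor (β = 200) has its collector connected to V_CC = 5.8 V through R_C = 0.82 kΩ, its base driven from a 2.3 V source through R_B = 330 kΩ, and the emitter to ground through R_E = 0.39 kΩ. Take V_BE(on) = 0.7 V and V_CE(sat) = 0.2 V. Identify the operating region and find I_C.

active; I_C ≈ 0.78 mA

Assume active. Base-emitter loop: I_B = (V_BB − V_BE)/(R_B + (β+1)R_E) = (2.3 − 0.7)/(330 + 201×0.39) = 0.00392 mA.
I_C = β·I_B = 200×0.00392 = 0.784 mA.
V_CE = V_CC − I_C·R_C − I_E·R_E = 5.8 − 0.784×0.82 − 0.787×0.39 = 4.85 V > V_CE(sat), so the active-region assumption holds.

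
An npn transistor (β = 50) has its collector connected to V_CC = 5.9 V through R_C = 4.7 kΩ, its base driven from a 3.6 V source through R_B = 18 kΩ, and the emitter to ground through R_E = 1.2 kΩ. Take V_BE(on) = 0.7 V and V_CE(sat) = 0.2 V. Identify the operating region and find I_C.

saturation; I_C ≈ 0.95 mA

Assume active: I_B = (3.6 − 0.7)/(18 + 51×1.2) = 0.0366 mA, I_C = β·I_B = 1.83 mA.
Then V_CE = 5.9 − 1.83×4.7 − 1.87×1.2 = -4.95 V < 0.2 V — the active assumption fails.
Re-solve with V_CE = 0.2 V. KCL at the emitter: V_E/R_E = (V_BB−0.7−V_E)/R_B + (V_CC−0.2−V_E)/R_C, giving V_E = 1.25 V.
I_C = (V_CC − 0.2 − V_E)/R_C = (5.7 − 1.25)/4.7 = 0.947 mA.
Check: I_B = (2.9 − 1.25)/18 = 0.0918 mA, and β·I_B = 4.59 mA > I_C, confirming saturation.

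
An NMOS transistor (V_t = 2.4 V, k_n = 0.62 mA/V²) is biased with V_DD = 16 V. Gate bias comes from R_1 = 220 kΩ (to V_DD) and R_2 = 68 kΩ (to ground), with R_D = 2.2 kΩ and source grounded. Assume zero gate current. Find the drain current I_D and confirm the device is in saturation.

I_D ≈ 0.59 mA

V_G = V_DD·R_2/(R_1+R_2) = 16×68/288 = 3.78 V. With the source grounded, V_GS = V_G = 3.78 V.
Assume saturation: I_D = (k_n/2)(V_GS − V_t)² = (0.62/2)×(3.78 − 2.4)² = 0.31×1.38² = 0.588 mA.
V_DS = V_DD − I_D·R_D = 16 − 0.588×2.2 = 14.7 V.
Saturation requires V_DS ≥ V_GS − V_t = 1.38 V; 14.7 ≥ 1.38 ✓.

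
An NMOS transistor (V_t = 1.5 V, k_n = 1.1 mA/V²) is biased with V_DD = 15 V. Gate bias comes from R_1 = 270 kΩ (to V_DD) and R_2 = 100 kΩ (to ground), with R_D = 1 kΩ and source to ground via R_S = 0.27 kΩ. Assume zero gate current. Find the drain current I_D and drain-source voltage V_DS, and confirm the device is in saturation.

V_G = V_DD·R_2/(R_1+R_2) = 15×100/370 = 4.05 V.
Assume saturation: I_D = (k_n/2)(V_GS − V_t)² with V_GS = V_G − I_D·R_S = 4.05 − 0.27·I_D.
Substituting gives 0.0401·I_D² − 1.76·I_D + 3.59 = 0, with roots I_D = 2.15 or 41.7 mA.
The root I_D = 41.7 mA gives V_GS = -7.21 V ≤ V_t, so take I_D = 2.15 mA.
Then V_GS = 3.47 V and V_DS = V_DD − I_D(R_D+R_S) = 15 − 2.15×1.27 = 12.3 V.
Saturation requires V_DS ≥ V_GS − V_t = 1.97 V; 12.3 ≥ 1.97 ✓.

I_D ≈ 2.1 mA, V_DS ≈ 12 V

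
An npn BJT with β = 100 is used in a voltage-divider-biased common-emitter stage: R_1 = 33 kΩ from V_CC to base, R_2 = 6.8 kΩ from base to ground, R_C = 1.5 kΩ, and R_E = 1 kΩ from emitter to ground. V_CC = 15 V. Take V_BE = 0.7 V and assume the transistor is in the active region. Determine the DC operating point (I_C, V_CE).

I_C ≈ 1.7 mA, V_CE ≈ 11 V

Thevenize the base divider: V_Th = V_CC·R_2/(R_1+R_2) = 15×6.8/39.8 = 2.56 V, R_Th = R_1‖R_2 = 5.64 kΩ.
Base-emitter loop: V_Th = I_B·R_Th + V_BE + (β+1)I_B·R_E, so I_B = (2.56 − 0.7) / (5.64 + 101×1) = 0.0175 mA.
I_C = β·I_B = 100×0.0175 = 1.75 mA, and I_E = (β+1)I_B = 1.76 mA.
V_CE = V_CC − I_C·R_C − I_E·R_E = 15 − 1.75×1.5 − 1.76×1 = 10.6 V.
V_CE = 10.6 V > 0.2 V confirms active-region operation.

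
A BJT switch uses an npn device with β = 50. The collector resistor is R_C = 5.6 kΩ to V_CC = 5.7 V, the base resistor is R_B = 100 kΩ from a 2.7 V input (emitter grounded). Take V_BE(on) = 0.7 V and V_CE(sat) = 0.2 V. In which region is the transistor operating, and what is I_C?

saturation; I_C ≈ 0.98 mA

Assume active: I_B = (2.7 − 0.7)/100 = 0.02 mA, giving I_C = β·I_B = 1 mA.
But then V_CE = 5.7 − 1×5.6 = 0.1 V < V_CE(sat) = 0.2 V — impossible in the active region.
So the transistor is saturated. With V_CE = 0.2 V, I_C = (V_CC − 0.2)/R_C = 5.5/5.6 = 0.982 mA.
Check: β·I_B = 1 mA > I_C = 0.982 mA, confirming saturation.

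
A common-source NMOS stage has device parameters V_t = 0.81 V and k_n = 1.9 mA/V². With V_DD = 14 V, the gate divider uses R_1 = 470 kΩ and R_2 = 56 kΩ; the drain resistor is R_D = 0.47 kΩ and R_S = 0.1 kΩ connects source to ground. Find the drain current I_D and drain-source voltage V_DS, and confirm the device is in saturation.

V_G = V_DD·R_2/(R_1+R_2) = 14×56/526 = 1.49 V.
Assume saturation: I_D = (k_n/2)(V_GS − V_t)² with V_GS = V_G − I_D·R_S = 1.49 − 0.1·I_D.
Substituting gives 0.0095·I_D² − 1.13·I_D + 0.44 = 0, with roots I_D = 0.391 or 118 mA.
The root I_D = 118 mA gives V_GS = -10.4 V ≤ V_t, so take I_D = 0.391 mA.
Then V_GS = 1.45 V and V_DS = V_DD − I_D(R_D+R_S) = 14 − 0.391×0.57 = 13.8 V.
Saturation requires V_DS ≥ V_GS − V_t = 0.641 V; 13.8 ≥ 0.641 ✓.

I_D ≈ 0.39 mA, V_DS ≈ 14 V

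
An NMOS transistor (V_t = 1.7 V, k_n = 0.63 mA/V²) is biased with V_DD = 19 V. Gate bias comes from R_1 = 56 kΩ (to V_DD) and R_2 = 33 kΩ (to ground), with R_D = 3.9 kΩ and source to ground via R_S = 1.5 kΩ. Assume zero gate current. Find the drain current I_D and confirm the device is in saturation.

V_G = V_DD·R_2/(R_1+R_2) = 19×33/89 = 7.04 V.
Assume saturation: I_D = (k_n/2)(V_GS − V_t)² with V_GS = V_G − I_D·R_S = 7.04 − 1.5·I_D.
Substituting gives 0.709·I_D² − 6.05·I_D + 9 = 0, with roots I_D = 1.92 or 6.62 mA.
The root I_D = 6.62 mA gives V_GS = -2.88 V ≤ V_t, so take I_D = 1.92 mA.
Then V_GS = 4.17 V and V_DS = V_DD − I_D(R_D+R_S) = 19 − 1.92×5.4 = 8.64 V.
Saturation requires V_DS ≥ V_GS − V_t = 2.47 V; 8.64 ≥ 2.47 ✓.

I_D ≈ 1.9 mA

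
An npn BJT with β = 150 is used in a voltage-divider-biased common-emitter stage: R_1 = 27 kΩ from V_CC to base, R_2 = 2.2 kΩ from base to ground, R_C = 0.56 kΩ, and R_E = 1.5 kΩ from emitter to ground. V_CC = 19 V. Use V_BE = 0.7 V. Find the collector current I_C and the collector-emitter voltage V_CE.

Thevenize the base divider: V_Th = V_CC·R_2/(R_1+R_2) = 19×2.2/29.2 = 1.43 V, R_Th = R_1‖R_2 = 2.03 kΩ.
Base-emitter loop: V_Th = I_B·R_Th + V_BE + (β+1)I_B·R_E, so I_B = (1.43 − 0.7) / (2.03 + 151×1.5) = 0.0032 mA.
I_C = β·I_B = 150×0.0032 = 0.48 mA, and I_E = (β+1)I_B = 0.483 mA.
V_CE = V_CC − I_C·R_C − I_E·R_E = 19 − 0.48×0.56 − 0.483×1.5 = 18 V.
V_CE = 18 V > 0.2 V confirms active-region operation.

I_C ≈ 0.48 mA, V_CE ≈ 18 V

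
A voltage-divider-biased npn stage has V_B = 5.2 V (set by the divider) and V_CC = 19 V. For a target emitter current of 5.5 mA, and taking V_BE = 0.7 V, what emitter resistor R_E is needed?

V_E = V_B − V_BE = 5.2 − 0.7 = 4.5 V.
R_E = V_E / I_E = 4.5 / 5.5 = 0.818 kΩ.

R_E ≈ 0.82 kΩ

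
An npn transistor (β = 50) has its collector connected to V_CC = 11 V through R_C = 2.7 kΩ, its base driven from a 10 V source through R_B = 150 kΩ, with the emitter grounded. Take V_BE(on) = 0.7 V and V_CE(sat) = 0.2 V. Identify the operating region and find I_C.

Assume active. Base-emitter loop: I_B = (V_BB − V_BE)/R_B = (10 − 0.7)/150 = 0.062 mA.
I_C = β·I_B = 50×0.062 = 3.1 mA.
V_CE = V_CC − I_C·R_C = 11 − 3.1×2.7 = 2.63 V > V_CE(sat), so the active-region assumption holds.

active; I_C ≈ 3.1 mA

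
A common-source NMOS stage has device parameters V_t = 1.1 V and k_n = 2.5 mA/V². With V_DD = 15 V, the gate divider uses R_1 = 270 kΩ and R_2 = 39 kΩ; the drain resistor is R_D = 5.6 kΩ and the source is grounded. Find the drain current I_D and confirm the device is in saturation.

I_D ≈ 0.79 mA

V_G = V_DD·R_2/(R_1+R_2) = 15×39/309 = 1.89 V. With the source grounded, V_GS = V_G = 1.89 V.
Assume saturation: I_D = (k_n/2)(V_GS − V_t)² = (2.5/2)×(1.89 − 1.1)² = 1.25×0.793² = 0.786 mA.
V_DS = V_DD − I_D·R_D = 15 − 0.786×5.6 = 10.6 V.
Saturation requires V_DS ≥ V_GS − V_t = 0.793 V; 10.6 ≥ 0.793 ✓.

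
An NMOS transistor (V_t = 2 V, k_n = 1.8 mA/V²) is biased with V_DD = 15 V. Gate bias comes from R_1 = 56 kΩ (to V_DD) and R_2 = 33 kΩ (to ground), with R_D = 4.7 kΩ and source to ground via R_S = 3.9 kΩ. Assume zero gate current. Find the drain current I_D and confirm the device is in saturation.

V_G = V_DD·R_2/(R_1+R_2) = 15×33/89 = 5.56 V.
Assume saturation: I_D = (k_n/2)(V_GS − V_t)² with V_GS = V_G − I_D·R_S = 5.56 − 3.9·I_D.
Substituting gives 13.7·I_D² − 26·I_D + 11.4 = 0, with roots I_D = 0.689 or 1.21 mA.
The root I_D = 1.21 mA gives V_GS = 0.84 V ≤ V_t, so take I_D = 0.689 mA.
Then V_GS = 2.87 V and V_DS = V_DD − I_D(R_D+R_S) = 15 − 0.689×8.6 = 9.08 V.
Saturation requires V_DS ≥ V_GS − V_t = 0.875 V; 9.08 ≥ 0.875 ✓.

I_D ≈ 0.69 mA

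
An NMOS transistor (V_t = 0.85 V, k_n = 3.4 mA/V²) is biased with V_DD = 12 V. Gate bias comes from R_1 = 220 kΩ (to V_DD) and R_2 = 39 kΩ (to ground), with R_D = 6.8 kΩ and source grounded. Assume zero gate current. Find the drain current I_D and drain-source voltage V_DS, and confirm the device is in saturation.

V_G = V_DD·R_2/(R_1+R_2) = 12×39/259 = 1.81 V. With the source grounded, V_GS = V_G = 1.81 V.
Assume saturation: I_D = (k_n/2)(V_GS − V_t)² = (3.4/2)×(1.81 − 0.85)² = 1.7×0.957² = 1.56 mA.
V_DS = V_DD − I_D·R_D = 12 − 1.56×6.8 = 1.41 V.
Saturation requires V_DS ≥ V_GS − V_t = 0.957 V; 1.41 ≥ 0.957 ✓.

I_D ≈ 1.6 mA, V_DS ≈ 1.4 V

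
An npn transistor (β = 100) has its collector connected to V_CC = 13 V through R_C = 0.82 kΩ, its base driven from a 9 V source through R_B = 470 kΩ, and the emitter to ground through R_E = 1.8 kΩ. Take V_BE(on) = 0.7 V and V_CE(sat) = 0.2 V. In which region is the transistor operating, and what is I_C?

active; I_C ≈ 1.3 mA

Assume active. Base-emitter loop: I_B = (V_BB − V_BE)/(R_B + (β+1)R_E) = (9 − 0.7)/(470 + 101×1.8) = 0.0127 mA.
I_C = β·I_B = 100×0.0127 = 1.27 mA.
V_CE = V_CC − I_C·R_C − I_E·R_E = 13 − 1.27×0.82 − 1.29×1.8 = 9.64 V > V_CE(sat), so the active-region assumption holds.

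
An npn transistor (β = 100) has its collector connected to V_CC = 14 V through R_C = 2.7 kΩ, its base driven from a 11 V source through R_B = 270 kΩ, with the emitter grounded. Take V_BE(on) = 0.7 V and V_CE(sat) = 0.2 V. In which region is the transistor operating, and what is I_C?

active; I_C ≈ 3.8 mA

Assume active. Base-emitter loop: I_B = (V_BB − V_BE)/R_B = (11 − 0.7)/270 = 0.0381 mA.
I_C = β·I_B = 100×0.0381 = 3.81 mA.
V_CE = V_CC − I_C·R_C = 14 − 3.81×2.7 = 3.7 V > V_CE(sat), so the active-region assumption holds.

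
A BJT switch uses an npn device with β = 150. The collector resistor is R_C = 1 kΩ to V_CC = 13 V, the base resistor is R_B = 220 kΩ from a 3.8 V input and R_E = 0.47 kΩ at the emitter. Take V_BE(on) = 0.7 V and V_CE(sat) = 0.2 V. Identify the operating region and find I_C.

active; I_C ≈ 1.6 mA

Assume active. Base-emitter loop: I_B = (V_BB − V_BE)/(R_B + (β+1)R_E) = (3.8 − 0.7)/(220 + 151×0.47) = 0.0107 mA.
I_C = β·I_B = 150×0.0107 = 1.6 mA.
V_CE = V_CC − I_C·R_C − I_E·R_E = 13 − 1.6×1 − 1.61×0.47 = 10.6 V > V_CE(sat), so the active-region assumption holds.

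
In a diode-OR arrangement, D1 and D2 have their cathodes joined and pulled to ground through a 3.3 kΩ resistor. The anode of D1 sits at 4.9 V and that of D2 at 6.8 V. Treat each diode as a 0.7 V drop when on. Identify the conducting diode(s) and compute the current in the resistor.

Assume both conduct. Then node N would need to be at both 4.9−0.7 = 4.2 V and 6.8−0.7 = 6.1 V, which is impossible.
Assume only D2 conducts: V_N = 6.8 − 0.7 = 6.1 V, so I_R = 6.1/3.3 = 1.85 mA.
Check D1: its anode-to-cathode voltage is 4.9 − 6.1 = -1.2 V < 0.7 V, so it is off. The assumption is consistent.

Only D2 conducts; I_R ≈ 1.8 mA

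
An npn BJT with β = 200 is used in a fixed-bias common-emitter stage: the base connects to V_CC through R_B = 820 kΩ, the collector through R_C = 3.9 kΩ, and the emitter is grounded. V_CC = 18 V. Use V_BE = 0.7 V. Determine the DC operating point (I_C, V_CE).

I_C ≈ 4.2 mA, V_CE ≈ 1.5 V

Base loop: V_CC = I_B·R_B + V_BE, so I_B = (18 − 0.7)/820 kΩ = 0.0211 mA.
In the active region I_C = β·I_B = 200 × 0.0211 = 4.22 mA.
Collector loop: V_CE = V_CC − I_C·R_C = 18 − 4.22×3.9 = 1.54 V.
Since V_CE = 1.54 V > V_CE(sat) ≈ 0.2 V, the transistor is in the active region as assumed.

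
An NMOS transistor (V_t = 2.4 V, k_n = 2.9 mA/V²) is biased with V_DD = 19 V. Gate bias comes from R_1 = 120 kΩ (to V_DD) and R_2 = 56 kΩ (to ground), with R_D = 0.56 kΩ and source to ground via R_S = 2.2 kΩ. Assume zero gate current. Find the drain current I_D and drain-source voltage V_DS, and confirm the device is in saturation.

I_D ≈ 1.2 mA, V_DS ≈ 16 V

V_G = V_DD·R_2/(R_1+R_2) = 19×56/176 = 6.05 V.
Assume saturation: I_D = (k_n/2)(V_GS − V_t)² with V_GS = V_G − I_D·R_S = 6.05 − 2.2·I_D.
Substituting gives 7.02·I_D² − 24.3·I_D + 19.3 = 0, with roots I_D = 1.24 or 2.22 mA.
The root I_D = 2.22 mA gives V_GS = 1.16 V ≤ V_t, so take I_D = 1.24 mA.
Then V_GS = 3.32 V and V_DS = V_DD − I_D(R_D+R_S) = 19 − 1.24×2.76 = 15.6 V.
Saturation requires V_DS ≥ V_GS − V_t = 0.924 V; 15.6 ≥ 0.924 ✓.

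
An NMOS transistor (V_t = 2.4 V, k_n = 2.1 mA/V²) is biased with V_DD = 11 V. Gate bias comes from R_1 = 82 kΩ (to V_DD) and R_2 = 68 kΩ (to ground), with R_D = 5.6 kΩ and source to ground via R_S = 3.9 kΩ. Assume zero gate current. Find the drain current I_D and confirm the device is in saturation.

I_D ≈ 0.49 mA

V_G = V_DD·R_2/(R_1+R_2) = 11×68/150 = 4.99 V.
Assume saturation: I_D = (k_n/2)(V_GS − V_t)² with V_GS = V_G − I_D·R_S = 4.99 − 3.9·I_D.
Substituting gives 16·I_D² − 22.2·I_D + 7.03 = 0, with roots I_D = 0.488 or 0.901 mA.
The root I_D = 0.901 mA gives V_GS = 1.47 V ≤ V_t, so take I_D = 0.488 mA.
Then V_GS = 3.08 V and V_DS = V_DD − I_D(R_D+R_S) = 11 − 0.488×9.5 = 6.36 V.
Saturation requires V_DS ≥ V_GS − V_t = 0.682 V; 6.36 ≥ 0.682 ✓.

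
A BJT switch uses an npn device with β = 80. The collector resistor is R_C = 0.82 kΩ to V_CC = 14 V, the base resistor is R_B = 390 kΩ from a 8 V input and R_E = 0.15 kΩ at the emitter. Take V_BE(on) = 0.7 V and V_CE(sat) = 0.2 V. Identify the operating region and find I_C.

active; I_C ≈ 1.5 mA

Assume active. Base-emitter loop: I_B = (V_BB − V_BE)/(R_B + (β+1)R_E) = (8 − 0.7)/(390 + 81×0.15) = 0.0182 mA.
I_C = β·I_B = 80×0.0182 = 1.45 mA.
V_CE = V_CC − I_C·R_C − I_E·R_E = 14 − 1.45×0.82 − 1.47×0.15 = 12.6 V > V_CE(sat), so the active-region assumption holds.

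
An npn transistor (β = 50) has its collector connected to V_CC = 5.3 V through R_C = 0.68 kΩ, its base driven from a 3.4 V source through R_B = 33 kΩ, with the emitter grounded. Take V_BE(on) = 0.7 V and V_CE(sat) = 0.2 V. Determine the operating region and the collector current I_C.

Assume active. Base-emitter loop: I_B = (V_BB − V_BE)/R_B = (3.4 − 0.7)/33 = 0.0818 mA.
I_C = β·I_B = 50×0.0818 = 4.09 mA.
V_CE = V_CC − I_C·R_C = 5.3 − 4.09×0.68 = 2.52 V > V_CE(sat), so the active-region assumption holds.

active; I_C ≈ 4.1 mA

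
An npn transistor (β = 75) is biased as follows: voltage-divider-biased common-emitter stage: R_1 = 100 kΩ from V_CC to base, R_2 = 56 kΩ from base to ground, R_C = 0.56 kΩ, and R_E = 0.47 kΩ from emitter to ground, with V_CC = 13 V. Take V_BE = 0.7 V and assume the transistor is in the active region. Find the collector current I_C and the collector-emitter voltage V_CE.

I_C ≈ 4.2 mA, V_CE ≈ 8.7 V

Thevenize the base divider: V_Th = V_CC·R_2/(R_1+R_2) = 13×56/156 = 4.67 V, R_Th = R_1‖R_2 = 35.9 kΩ.
Base-emitter loop: V_Th = I_B·R_Th + V_BE + (β+1)I_B·R_E, so I_B = (4.67 − 0.7) / (35.9 + 76×0.47) = 0.0554 mA.
I_C = β·I_B = 75×0.0554 = 4.15 mA, and I_E = (β+1)I_B = 4.21 mA.
V_CE = V_CC − I_C·R_C − I_E·R_E = 13 − 4.15×0.56 − 4.21×0.47 = 8.7 V.
V_CE = 8.7 V > 0.2 V confirms active-region operation.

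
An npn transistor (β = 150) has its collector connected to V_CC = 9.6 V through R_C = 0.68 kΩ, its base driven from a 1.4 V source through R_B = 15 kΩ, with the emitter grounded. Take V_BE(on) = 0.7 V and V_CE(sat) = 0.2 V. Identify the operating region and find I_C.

Assume active. Base-emitter loop: I_B = (V_BB − V_BE)/R_B = (1.4 − 0.7)/15 = 0.0467 mA.
I_C = β·I_B = 150×0.0467 = 7 mA.
V_CE = V_CC − I_C·R_C = 9.6 − 7×0.68 = 4.84 V > V_CE(sat), so the active-region assumption holds.

active; I_C ≈ 7 mA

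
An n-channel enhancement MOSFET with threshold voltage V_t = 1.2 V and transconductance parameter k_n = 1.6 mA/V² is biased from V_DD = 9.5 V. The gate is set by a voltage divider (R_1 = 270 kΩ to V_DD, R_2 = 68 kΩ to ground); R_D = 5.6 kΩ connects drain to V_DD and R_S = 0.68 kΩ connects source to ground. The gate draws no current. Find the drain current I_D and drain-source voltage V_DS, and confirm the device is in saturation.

V_G = V_DD·R_2/(R_1+R_2) = 9.5×68/338 = 1.91 V.
Assume saturation: I_D = (k_n/2)(V_GS − V_t)² with V_GS = V_G − I_D·R_S = 1.91 − 0.68·I_D.
Substituting gives 0.37·I_D² − 1.77·I_D + 0.405 = 0, with roots I_D = 0.24 or 4.56 mA.
The root I_D = 4.56 mA gives V_GS = -1.19 V ≤ V_t, so take I_D = 0.24 mA.
Then V_GS = 1.75 V and V_DS = V_DD − I_D(R_D+R_S) = 9.5 − 0.24×6.28 = 7.99 V.
Saturation requires V_DS ≥ V_GS − V_t = 0.548 V; 7.99 ≥ 0.548 ✓.

I_D ≈ 0.24 mA, V_DS ≈ 8 V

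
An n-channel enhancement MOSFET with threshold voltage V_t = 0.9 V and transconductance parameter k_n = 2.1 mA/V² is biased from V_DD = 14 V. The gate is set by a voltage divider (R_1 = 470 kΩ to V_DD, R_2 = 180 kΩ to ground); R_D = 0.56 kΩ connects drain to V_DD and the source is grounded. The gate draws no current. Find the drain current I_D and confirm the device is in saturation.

I_D ≈ 9.3 mA

V_G = V_DD·R_2/(R_1+R_2) = 14×180/650 = 3.88 V. With the source grounded, V_GS = V_G = 3.88 V.
Assume saturation: I_D = (k_n/2)(V_GS − V_t)² = (2.1/2)×(3.88 − 0.9)² = 1.05×2.98² = 9.31 mA.
V_DS = V_DD − I_D·R_D = 14 − 9.31×0.56 = 8.79 V.
Saturation requires V_DS ≥ V_GS − V_t = 2.98 V; 8.79 ≥ 2.98 ✓.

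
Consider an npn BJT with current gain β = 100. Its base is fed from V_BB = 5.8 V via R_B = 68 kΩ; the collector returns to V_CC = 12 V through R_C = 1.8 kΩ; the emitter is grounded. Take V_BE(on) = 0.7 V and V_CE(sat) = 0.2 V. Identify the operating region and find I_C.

saturation; I_C ≈ 6.6 mA

Assume active: I_B = (5.8 − 0.7)/68 = 0.075 mA, giving I_C = β·I_B = 7.5 mA.
But then V_CE = 12 − 7.5×1.8 = -1.5 V < V_CE(sat) = 0.2 V — impossible in the active region.
So the transistor is saturated. With V_CE = 0.2 V, I_C = (V_CC − 0.2)/R_C = 11.8/1.8 = 6.56 mA.
Check: β·I_B = 7.5 mA > I_C = 6.56 mA, confirming saturation.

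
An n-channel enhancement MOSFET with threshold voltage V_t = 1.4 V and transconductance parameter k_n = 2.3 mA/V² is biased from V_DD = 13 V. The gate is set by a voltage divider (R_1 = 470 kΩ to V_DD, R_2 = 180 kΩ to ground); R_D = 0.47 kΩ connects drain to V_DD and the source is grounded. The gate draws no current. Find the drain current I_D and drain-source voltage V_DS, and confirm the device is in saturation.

I_D ≈ 5.6 mA, V_DS ≈ 10 V

V_G = V_DD·R_2/(R_1+R_2) = 13×180/650 = 3.6 V. With the source grounded, V_GS = V_G = 3.6 V.
Assume saturation: I_D = (k_n/2)(V_GS − V_t)² = (2.3/2)×(3.6 − 1.4)² = 1.15×2.2² = 5.57 mA.
V_DS = V_DD − I_D·R_D = 13 − 5.57×0.47 = 10.4 V.
Saturation requires V_DS ≥ V_GS − V_t = 2.2 V; 10.4 ≥ 2.2 ✓.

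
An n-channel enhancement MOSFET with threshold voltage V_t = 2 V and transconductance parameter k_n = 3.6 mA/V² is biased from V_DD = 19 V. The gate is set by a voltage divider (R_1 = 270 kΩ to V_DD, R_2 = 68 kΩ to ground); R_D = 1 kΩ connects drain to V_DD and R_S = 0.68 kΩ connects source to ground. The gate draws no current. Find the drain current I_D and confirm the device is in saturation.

V_G = V_DD·R_2/(R_1+R_2) = 19×68/338 = 3.82 V.
Assume saturation: I_D = (k_n/2)(V_GS − V_t)² with V_GS = V_G − I_D·R_S = 3.82 − 0.68·I_D.
Substituting gives 0.832·I_D² − 5.46·I_D + 5.98 = 0, with roots I_D = 1.39 or 5.17 mA.
The root I_D = 5.17 mA gives V_GS = 0.305 V ≤ V_t, so take I_D = 1.39 mA.
Then V_GS = 2.88 V and V_DS = V_DD − I_D(R_D+R_S) = 19 − 1.39×1.68 = 16.7 V.
Saturation requires V_DS ≥ V_GS − V_t = 0.878 V; 16.7 ≥ 0.878 ✓.

I_D ≈ 1.4 mA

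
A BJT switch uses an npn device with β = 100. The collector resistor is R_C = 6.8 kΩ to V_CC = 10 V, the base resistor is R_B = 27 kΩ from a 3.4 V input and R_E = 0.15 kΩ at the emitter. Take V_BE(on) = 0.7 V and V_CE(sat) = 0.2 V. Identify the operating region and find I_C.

saturation; I_C ≈ 1.4 mA

Assume active: I_B = (3.4 − 0.7)/(27 + 101×0.15) = 0.0641 mA, I_C = β·I_B = 6.41 mA.
Then V_CE = 10 − 6.41×6.8 − 6.47×0.15 = -34.5 V < 0.2 V — the active assumption fails.
Re-solve with V_CE = 0.2 V. KCL at the emitter: V_E/R_E = (V_BB−0.7−V_E)/R_B + (V_CC−0.2−V_E)/R_C, giving V_E = 0.225 V.
I_C = (V_CC − 0.2 − V_E)/R_C = (9.8 − 0.225)/6.8 = 1.41 mA.
Check: I_B = (2.7 − 0.225)/27 = 0.0917 mA, and β·I_B = 9.17 mA > I_C, confirming saturation.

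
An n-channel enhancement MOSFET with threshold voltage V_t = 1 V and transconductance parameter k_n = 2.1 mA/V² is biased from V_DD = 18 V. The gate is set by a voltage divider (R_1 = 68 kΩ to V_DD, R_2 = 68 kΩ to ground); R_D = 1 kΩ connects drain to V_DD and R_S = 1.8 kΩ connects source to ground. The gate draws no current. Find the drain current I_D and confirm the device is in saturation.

V_G = V_DD·R_2/(R_1+R_2) = 18×68/136 = 9 V.
Assume saturation: I_D = (k_n/2)(V_GS − V_t)² with V_GS = V_G − I_D·R_S = 9 − 1.8·I_D.
Substituting gives 3.4·I_D² − 31.2·I_D + 67.2 = 0, with roots I_D = 3.44 or 5.74 mA.
The root I_D = 5.74 mA gives V_GS = -1.34 V ≤ V_t, so take I_D = 3.44 mA.
Then V_GS = 2.81 V and V_DS = V_DD − I_D(R_D+R_S) = 18 − 3.44×2.8 = 8.37 V.
Saturation requires V_DS ≥ V_GS − V_t = 1.81 V; 8.37 ≥ 1.81 ✓.

I_D ≈ 3.4 mA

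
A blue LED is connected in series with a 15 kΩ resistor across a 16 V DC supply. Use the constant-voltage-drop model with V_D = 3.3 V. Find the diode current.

I ≈ 0.85 mA

KVL around the loop: 16 = V_D + I·R = 3.3 + I × 15 kΩ.
So I = (16 − 3.3) / 15 kΩ = 12.7 / 15 = 0.847 mA.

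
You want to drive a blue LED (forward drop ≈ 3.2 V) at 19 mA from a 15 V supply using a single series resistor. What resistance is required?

R ≈ 0.62 kΩ

The resistor drops V_S − V_D = 15 − 3.2 = 11.8 V at 19 mA.
R = 11.8 V / 19 mA = 0.621 kΩ.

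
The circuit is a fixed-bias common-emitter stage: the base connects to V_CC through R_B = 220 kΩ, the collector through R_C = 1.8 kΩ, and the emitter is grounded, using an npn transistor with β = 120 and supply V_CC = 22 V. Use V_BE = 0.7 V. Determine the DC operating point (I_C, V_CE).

Base loop: V_CC = I_B·R_B + V_BE, so I_B = (22 − 0.7)/220 kΩ = 0.0968 mA.
In the active region I_C = β·I_B = 120 × 0.0968 = 11.6 mA.
Collector loop: V_CE = V_CC − I_C·R_C = 22 − 11.6×1.8 = 1.09 V.
Since V_CE = 1.09 V > V_CE(sat) ≈ 0.2 V, the transistor is in the active region as assumed.

I_C ≈ 12 mA, V_CE ≈ 1.1 V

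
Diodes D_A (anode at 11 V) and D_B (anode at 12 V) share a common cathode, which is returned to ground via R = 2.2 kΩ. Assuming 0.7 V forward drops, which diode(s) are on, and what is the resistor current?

Assume both conduct. Then node N would need to be at both 11−0.7 = 10.3 V and 12−0.7 = 11.3 V, which is impossible.
Assume only D_B conducts: V_N = 12 − 0.7 = 11.3 V, so I_R = 11.3/2.2 = 5.14 mA.
Check D_A: its anode-to-cathode voltage is 11 − 11.3 = -0.3 V < 0.7 V, so it is off. The assumption is consistent.

Only D_B conducts; I_R ≈ 5.1 mA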